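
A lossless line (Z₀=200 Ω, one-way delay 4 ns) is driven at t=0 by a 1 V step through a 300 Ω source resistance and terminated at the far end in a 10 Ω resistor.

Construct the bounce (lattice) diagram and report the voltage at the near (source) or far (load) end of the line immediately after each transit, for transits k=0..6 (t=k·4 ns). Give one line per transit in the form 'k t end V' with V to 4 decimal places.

0 0 source 0.4000
1 4 load 0.0381
2 8 source -0.0343
3 12 load 0.0312
4 16 source 0.0443
5 20 load 0.0324
6 24 source 0.0301

Γ_L=-0.904762, Γ_S=0.200000; launch V₁=1·200/500=0.400000
k=0 src: V=0.4000
k=1 load: inc=0.400000, refl=0.400000·-0.904762=-0.3619; V=0.000000+0.400000+-0.361905=0.0381
k=2 src: inc=-0.361905, refl=-0.361905·0.200000=-0.0724; V=0.400000+-0.361905+-0.072381=-0.0343
k=3 load: inc=-0.072381, refl=-0.072381·-0.904762=0.0655; V=0.038095+-0.072381+0.065488=0.0312
k=4 src: inc=0.065488, refl=0.065488·0.200000=0.0131; V=-0.034286+0.065488+0.013098=0.0443
k=5 load: inc=0.013098, refl=0.013098·-0.904762=-0.0119; V=0.031202+0.013098+-0.011850=0.0324
k=6 src: inc=-0.011850, refl=-0.011850·0.200000=-0.0024; V=0.044299+-0.011850+-0.002370=0.0301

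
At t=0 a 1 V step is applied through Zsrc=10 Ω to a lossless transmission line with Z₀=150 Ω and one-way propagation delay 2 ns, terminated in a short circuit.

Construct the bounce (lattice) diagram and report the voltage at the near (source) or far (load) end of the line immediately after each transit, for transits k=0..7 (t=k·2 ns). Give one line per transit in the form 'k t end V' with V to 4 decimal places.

Γ_L=-1.000000, Γ_S=-0.875000; launch V₁=1·150/160=0.937500
k=0 src: V=0.9375
k=1 load: inc=0.937500, refl=0.937500·-1.000000=-0.9375; V=0.000000+0.937500+-0.937500=0.0000
k=2 src: inc=-0.937500, refl=-0.937500·-0.875000=0.8203; V=0.937500+-0.937500+0.820312=0.8203
k=3 load: inc=0.820312, refl=0.820312·-1.000000=-0.8203; V=0.000000+0.820312+-0.820312=0.0000
k=4 src: inc=-0.820312, refl=-0.820312·-0.875000=0.7178; V=0.820312+-0.820312+0.717773=0.7178
k=5 load: inc=0.717773, refl=0.717773·-1.000000=-0.7178; V=0.000000+0.717773+-0.717773=0.0000
k=6 src: inc=-0.717773, refl=-0.717773·-0.875000=0.6281; V=0.717773+-0.717773+0.628052=0.6281
k=7 load: inc=0.628052, refl=0.628052·-1.000000=-0.6281; V=0.000000+0.628052+-0.628052=0.0000

0 0 source 0.9375
1 2 load 0.0000
2 4 source 0.8203
3 6 load 0.0000
4 8 source 0.7178
5 10 load 0.0000
6 12 source 0.6281
7 14 load 0.0000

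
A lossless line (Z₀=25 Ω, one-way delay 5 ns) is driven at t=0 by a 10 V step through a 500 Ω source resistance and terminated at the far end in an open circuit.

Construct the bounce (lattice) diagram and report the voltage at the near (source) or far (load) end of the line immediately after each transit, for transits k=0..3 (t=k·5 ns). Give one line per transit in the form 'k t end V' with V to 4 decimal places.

0 0 source 0.4762
1 5 load 0.9524
2 10 source 1.3832
3 15 load 1.8141

Γ_L=1.000000, Γ_S=0.904762; launch V₁=10·25/525=0.476190
k=0 src: V=0.4762
k=1 load: inc=0.476190, refl=0.476190·1.000000=0.4762; V=0.000000+0.476190+0.476190=0.9524
k=2 src: inc=0.476190, refl=0.476190·0.904762=0.4308; V=0.476190+0.476190+0.430839=1.3832
k=3 load: inc=0.430839, refl=0.430839·1.000000=0.4308; V=0.952381+0.430839+0.430839=1.8141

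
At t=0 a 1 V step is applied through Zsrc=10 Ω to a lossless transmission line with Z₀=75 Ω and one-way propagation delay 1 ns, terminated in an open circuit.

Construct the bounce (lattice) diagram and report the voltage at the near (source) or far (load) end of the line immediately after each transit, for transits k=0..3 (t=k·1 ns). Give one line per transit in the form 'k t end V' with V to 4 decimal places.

Γ_L=1.000000, Γ_S=-0.764706; launch V₁=1·75/85=0.882353
k=0 src: V=0.8824
k=1 load: inc=0.882353, refl=0.882353·1.000000=0.8824; V=0.000000+0.882353+0.882353=1.7647
k=2 src: inc=0.882353, refl=0.882353·-0.764706=-0.6747; V=0.882353+0.882353+-0.674740=1.0900
k=3 load: inc=-0.674740, refl=-0.674740·1.000000=-0.6747; V=1.764706+-0.674740+-0.674740=0.4152

0 0 source 0.8824
1 1 load 1.7647
2 2 source 1.0900
3 3 load 0.4152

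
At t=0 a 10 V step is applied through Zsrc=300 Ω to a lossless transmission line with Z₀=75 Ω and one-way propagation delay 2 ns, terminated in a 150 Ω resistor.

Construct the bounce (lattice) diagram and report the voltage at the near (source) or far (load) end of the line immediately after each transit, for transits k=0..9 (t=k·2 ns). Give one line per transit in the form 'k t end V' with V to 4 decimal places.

0 0 source 2.0000
1 2 load 2.6667
2 4 source 3.0667
3 6 load 3.2000
4 8 source 3.2800
5 10 load 3.3067
6 12 source 3.3227
7 14 load 3.3280
8 16 source 3.3312
9 18 load 3.3323

Γ_L=0.333333, Γ_S=0.600000; launch V₁=10·75/375=2.000000
k=0 src: V=2.0000
k=1 load: inc=2.000000, refl=2.000000·0.333333=0.6667; V=0.000000+2.000000+0.666667=2.6667
k=2 src: inc=0.666667, refl=0.666667·0.600000=0.4000; V=2.000000+0.666667+0.400000=3.0667
k=3 load: inc=0.400000, refl=0.400000·0.333333=0.1333; V=2.666667+0.400000+0.133333=3.2000
k=4 src: inc=0.133333, refl=0.133333·0.600000=0.0800; V=3.066667+0.133333+0.080000=3.2800
k=5 load: inc=0.080000, refl=0.080000·0.333333=0.0267; V=3.200000+0.080000+0.026667=3.3067
k=6 src: inc=0.026667, refl=0.026667·0.600000=0.0160; V=3.280000+0.026667+0.016000=3.3227
k=7 load: inc=0.016000, refl=0.016000·0.333333=0.0053; V=3.306667+0.016000+0.005333=3.3280
k=8 src: inc=0.005333, refl=0.005333·0.600000=0.0032; V=3.322667+0.005333+0.003200=3.3312
k=9 load: inc=0.003200, refl=0.003200·0.333333=0.0011; V=3.328000+0.003200+0.001067=3.3323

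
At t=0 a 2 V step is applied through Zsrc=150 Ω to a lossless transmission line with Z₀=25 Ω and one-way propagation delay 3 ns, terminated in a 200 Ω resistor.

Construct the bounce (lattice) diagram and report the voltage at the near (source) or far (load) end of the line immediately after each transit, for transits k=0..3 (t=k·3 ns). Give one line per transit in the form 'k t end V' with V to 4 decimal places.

0 0 source 0.2857
1 3 load 0.5079
2 6 source 0.6667
3 9 load 0.7901

Γ_L=0.777778, Γ_S=0.714286; launch V₁=2·25/175=0.285714
k=0 src: V=0.2857
k=1 load: inc=0.285714, refl=0.285714·0.777778=0.2222; V=0.000000+0.285714+0.222222=0.5079
k=2 src: inc=0.222222, refl=0.222222·0.714286=0.1587; V=0.285714+0.222222+0.158730=0.6667
k=3 load: inc=0.158730, refl=0.158730·0.777778=0.1235; V=0.507937+0.158730+0.123457=0.7901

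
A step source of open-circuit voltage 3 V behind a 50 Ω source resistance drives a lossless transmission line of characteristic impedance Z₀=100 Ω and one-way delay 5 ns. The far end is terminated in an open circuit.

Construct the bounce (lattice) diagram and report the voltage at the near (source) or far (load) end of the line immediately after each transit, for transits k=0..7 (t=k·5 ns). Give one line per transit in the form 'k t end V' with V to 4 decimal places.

Γ_L=1.000000, Γ_S=-0.333333; launch V₁=3·100/150=2.000000
k=0 src: V=2.0000
k=1 load: inc=2.000000, refl=2.000000·1.000000=2.0000; V=0.000000+2.000000+2.000000=4.0000
k=2 src: inc=2.000000, refl=2.000000·-0.333333=-0.6667; V=2.000000+2.000000+-0.666667=3.3333
k=3 load: inc=-0.666667, refl=-0.666667·1.000000=-0.6667; V=4.000000+-0.666667+-0.666667=2.6667
k=4 src: inc=-0.666667, refl=-0.666667·-0.333333=0.2222; V=3.333333+-0.666667+0.222222=2.8889
k=5 load: inc=0.222222, refl=0.222222·1.000000=0.2222; V=2.666667+0.222222+0.222222=3.1111
k=6 src: inc=0.222222, refl=0.222222·-0.333333=-0.0741; V=2.888889+0.222222+-0.074074=3.0370
k=7 load: inc=-0.074074, refl=-0.074074·1.000000=-0.0741; V=3.111111+-0.074074+-0.074074=2.9630

0 0 source 2.0000
1 5 load 4.0000
2 10 source 3.3333
3 15 load 2.6667
4 20 source 2.8889
5 25 load 3.1111
6 30 source 3.0370
7 35 load 2.9630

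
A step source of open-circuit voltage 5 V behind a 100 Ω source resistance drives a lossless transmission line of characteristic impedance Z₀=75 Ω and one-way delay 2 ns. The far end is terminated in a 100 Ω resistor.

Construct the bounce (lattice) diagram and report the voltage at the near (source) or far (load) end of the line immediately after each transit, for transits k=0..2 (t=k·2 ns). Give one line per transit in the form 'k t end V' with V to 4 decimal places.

Γ_L=0.142857, Γ_S=0.142857; launch V₁=5·75/175=2.142857
k=0 src: V=2.1429
k=1 load: inc=2.142857, refl=2.142857·0.142857=0.3061; V=0.000000+2.142857+0.306122=2.4490
k=2 src: inc=0.306122, refl=0.306122·0.142857=0.0437; V=2.142857+0.306122+0.043732=2.4927

0 0 source 2.1429
1 2 load 2.4490
2 4 source 2.4927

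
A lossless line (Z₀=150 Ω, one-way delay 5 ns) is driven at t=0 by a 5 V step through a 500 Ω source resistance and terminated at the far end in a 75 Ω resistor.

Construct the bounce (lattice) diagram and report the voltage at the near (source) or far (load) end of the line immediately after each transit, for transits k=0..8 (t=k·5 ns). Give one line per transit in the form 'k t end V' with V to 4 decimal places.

Γ_L=-0.333333, Γ_S=0.538462; launch V₁=5·150/650=1.153846
k=0 src: V=1.1538
k=1 load: inc=1.153846, refl=1.153846·-0.333333=-0.3846; V=0.000000+1.153846+-0.384615=0.7692
k=2 src: inc=-0.384615, refl=-0.384615·0.538462=-0.2071; V=1.153846+-0.384615+-0.207101=0.5621
k=3 load: inc=-0.207101, refl=-0.207101·-0.333333=0.0690; V=0.769231+-0.207101+0.069034=0.6312
k=4 src: inc=0.069034, refl=0.069034·0.538462=0.0372; V=0.562130+0.069034+0.037172=0.6683
k=5 load: inc=0.037172, refl=0.037172·-0.333333=-0.0124; V=0.631164+0.037172+-0.012391=0.6559
k=6 src: inc=-0.012391, refl=-0.012391·0.538462=-0.0067; V=0.668336+-0.012391+-0.006672=0.6493
k=7 load: inc=-0.006672, refl=-0.006672·-0.333333=0.0022; V=0.655945+-0.006672+0.002224=0.6515
k=8 src: inc=0.002224, refl=0.002224·0.538462=0.0012; V=0.649273+0.002224+0.001198=0.6527

0 0 source 1.1538
1 5 load 0.7692
2 10 source 0.5621
3 15 load 0.6312
4 20 source 0.6683
5 25 load 0.6559
6 30 source 0.6493
7 35 load 0.6515
8 40 source 0.6527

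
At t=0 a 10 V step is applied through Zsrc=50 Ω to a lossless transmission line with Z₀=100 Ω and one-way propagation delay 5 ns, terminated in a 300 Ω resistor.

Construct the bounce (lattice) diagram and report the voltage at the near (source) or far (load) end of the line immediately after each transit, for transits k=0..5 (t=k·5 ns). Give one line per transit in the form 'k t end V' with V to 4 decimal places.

Γ_L=0.500000, Γ_S=-0.333333; launch V₁=10·100/150=6.666667
k=0 src: V=6.6667
k=1 load: inc=6.666667, refl=6.666667·0.500000=3.3333; V=0.000000+6.666667+3.333333=10.0000
k=2 src: inc=3.333333, refl=3.333333·-0.333333=-1.1111; V=6.666667+3.333333+-1.111111=8.8889
k=3 load: inc=-1.111111, refl=-1.111111·0.500000=-0.5556; V=10.000000+-1.111111+-0.555556=8.3333
k=4 src: inc=-0.555556, refl=-0.555556·-0.333333=0.1852; V=8.888889+-0.555556+0.185185=8.5185
k=5 load: inc=0.185185, refl=0.185185·0.500000=0.0926; V=8.333333+0.185185+0.092593=8.6111

0 0 source 6.6667
1 5 load 10.0000
2 10 source 8.8889
3 15 load 8.3333
4 20 source 8.5185
5 25 load 8.6111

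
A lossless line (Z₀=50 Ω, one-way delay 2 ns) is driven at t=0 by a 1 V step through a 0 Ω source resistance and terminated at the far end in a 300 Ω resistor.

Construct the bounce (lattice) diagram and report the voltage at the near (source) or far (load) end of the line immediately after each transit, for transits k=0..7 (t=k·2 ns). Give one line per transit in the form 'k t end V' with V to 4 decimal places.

0 0 source 1.0000
1 2 load 1.7143
2 4 source 1.0000
3 6 load 0.4898
4 8 source 1.0000
5 10 load 1.3644
6 12 source 1.0000
7 14 load 0.7397

Γ_L=0.714286, Γ_S=-1.000000; launch V₁=1·50/50=1.000000
k=0 src: V=1.0000
k=1 load: inc=1.000000, refl=1.000000·0.714286=0.7143; V=0.000000+1.000000+0.714286=1.7143
k=2 src: inc=0.714286, refl=0.714286·-1.000000=-0.7143; V=1.000000+0.714286+-0.714286=1.0000
k=3 load: inc=-0.714286, refl=-0.714286·0.714286=-0.5102; V=1.714286+-0.714286+-0.510204=0.4898
k=4 src: inc=-0.510204, refl=-0.510204·-1.000000=0.5102; V=1.000000+-0.510204+0.510204=1.0000
k=5 load: inc=0.510204, refl=0.510204·0.714286=0.3644; V=0.489796+0.510204+0.364431=1.3644
k=6 src: inc=0.364431, refl=0.364431·-1.000000=-0.3644; V=1.000000+0.364431+-0.364431=1.0000
k=7 load: inc=-0.364431, refl=-0.364431·0.714286=-0.2603; V=1.364431+-0.364431+-0.260308=0.7397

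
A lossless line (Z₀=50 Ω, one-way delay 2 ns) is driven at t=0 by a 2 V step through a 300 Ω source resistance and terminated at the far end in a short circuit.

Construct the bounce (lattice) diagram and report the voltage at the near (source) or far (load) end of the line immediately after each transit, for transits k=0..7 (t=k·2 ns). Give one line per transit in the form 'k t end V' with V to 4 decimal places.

Γ_L=-1.000000, Γ_S=0.714286; launch V₁=2·50/350=0.285714
k=0 src: V=0.2857
k=1 load: inc=0.285714, refl=0.285714·-1.000000=-0.2857; V=0.000000+0.285714+-0.285714=0.0000
k=2 src: inc=-0.285714, refl=-0.285714·0.714286=-0.2041; V=0.285714+-0.285714+-0.204082=-0.2041
k=3 load: inc=-0.204082, refl=-0.204082·-1.000000=0.2041; V=0.000000+-0.204082+0.204082=0.0000
k=4 src: inc=0.204082, refl=0.204082·0.714286=0.1458; V=-0.204082+0.204082+0.145773=0.1458
k=5 load: inc=0.145773, refl=0.145773·-1.000000=-0.1458; V=0.000000+0.145773+-0.145773=0.0000
k=6 src: inc=-0.145773, refl=-0.145773·0.714286=-0.1041; V=0.145773+-0.145773+-0.104123=-0.1041
k=7 load: inc=-0.104123, refl=-0.104123·-1.000000=0.1041; V=0.000000+-0.104123+0.104123=0.0000

0 0 source 0.2857
1 2 load 0.0000
2 4 source -0.2041
3 6 load 0.0000
4 8 source 0.1458
5 10 load 0.0000
6 12 source -0.1041
7 14 load 0.0000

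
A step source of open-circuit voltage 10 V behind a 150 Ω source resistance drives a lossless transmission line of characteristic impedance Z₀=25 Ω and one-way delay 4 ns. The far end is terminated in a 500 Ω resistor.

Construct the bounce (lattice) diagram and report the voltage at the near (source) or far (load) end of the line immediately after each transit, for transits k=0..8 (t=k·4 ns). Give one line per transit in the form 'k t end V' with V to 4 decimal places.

0 0 source 1.4286
1 4 load 2.7211
2 8 source 3.6443
3 12 load 4.4796
4 16 source 5.0763
5 20 load 5.6161
6 24 source 6.0017
7 28 load 6.3505
8 32 source 6.5997

Γ_L=0.904762, Γ_S=0.714286; launch V₁=10·25/175=1.428571
k=0 src: V=1.4286
k=1 load: inc=1.428571, refl=1.428571·0.904762=1.2925; V=0.000000+1.428571+1.292517=2.7211
k=2 src: inc=1.292517, refl=1.292517·0.714286=0.9232; V=1.428571+1.292517+0.923226=3.6443
k=3 load: inc=0.923226, refl=0.923226·0.904762=0.8353; V=2.721088+0.923226+0.835300=4.4796
k=4 src: inc=0.835300, refl=0.835300·0.714286=0.5966; V=3.644315+0.835300+0.596643=5.0763
k=5 load: inc=0.596643, refl=0.596643·0.904762=0.5398; V=4.479615+0.596643+0.539820=5.6161
k=6 src: inc=0.539820, refl=0.539820·0.714286=0.3856; V=5.076258+0.539820+0.385586=6.0017
k=7 load: inc=0.385586, refl=0.385586·0.904762=0.3489; V=5.616078+0.385586+0.348863=6.3505
k=8 src: inc=0.348863, refl=0.348863·0.714286=0.2492; V=6.001663+0.348863+0.249188=6.5997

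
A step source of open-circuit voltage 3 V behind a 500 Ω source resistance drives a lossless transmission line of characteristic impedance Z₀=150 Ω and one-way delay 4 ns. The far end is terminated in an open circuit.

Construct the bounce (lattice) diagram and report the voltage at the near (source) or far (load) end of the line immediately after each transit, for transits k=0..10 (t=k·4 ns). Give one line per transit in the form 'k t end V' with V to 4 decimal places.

0 0 source 0.6923
1 4 load 1.3846
2 8 source 1.7574
3 12 load 2.1302
4 16 source 2.3309
5 20 load 2.5316
6 24 source 2.6397
7 28 load 2.7478
8 32 source 2.8060
9 36 load 2.8642
10 40 source 2.8955

Γ_L=1.000000, Γ_S=0.538462; launch V₁=3·150/650=0.692308
k=0 src: V=0.6923
k=1 load: inc=0.692308, refl=0.692308·1.000000=0.6923; V=0.000000+0.692308+0.692308=1.3846
k=2 src: inc=0.692308, refl=0.692308·0.538462=0.3728; V=0.692308+0.692308+0.372781=1.7574
k=3 load: inc=0.372781, refl=0.372781·1.000000=0.3728; V=1.384615+0.372781+0.372781=2.1302
k=4 src: inc=0.372781, refl=0.372781·0.538462=0.2007; V=1.757396+0.372781+0.200728=2.3309
k=5 load: inc=0.200728, refl=0.200728·1.000000=0.2007; V=2.130178+0.200728+0.200728=2.5316
k=6 src: inc=0.200728, refl=0.200728·0.538462=0.1081; V=2.330906+0.200728+0.108084=2.6397
k=7 load: inc=0.108084, refl=0.108084·1.000000=0.1081; V=2.531634+0.108084+0.108084=2.7478
k=8 src: inc=0.108084, refl=0.108084·0.538462=0.0582; V=2.639718+0.108084+0.058199=2.8060
k=9 load: inc=0.058199, refl=0.058199·1.000000=0.0582; V=2.747803+0.058199+0.058199=2.8642
k=10 src: inc=0.058199, refl=0.058199·0.538462=0.0313; V=2.806002+0.058199+0.031338=2.8955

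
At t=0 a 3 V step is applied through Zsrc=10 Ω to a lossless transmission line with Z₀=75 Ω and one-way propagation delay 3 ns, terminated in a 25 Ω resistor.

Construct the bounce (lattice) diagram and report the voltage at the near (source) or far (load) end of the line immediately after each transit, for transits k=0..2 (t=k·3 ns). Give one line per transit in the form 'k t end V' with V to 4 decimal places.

Γ_L=-0.500000, Γ_S=-0.764706; launch V₁=3·75/85=2.647059
k=0 src: V=2.6471
k=1 load: inc=2.647059, refl=2.647059·-0.500000=-1.3235; V=0.000000+2.647059+-1.323529=1.3235
k=2 src: inc=-1.323529, refl=-1.323529·-0.764706=1.0121; V=2.647059+-1.323529+1.012111=2.3356

0 0 source 2.6471
1 3 load 1.3235
2 6 source 2.3356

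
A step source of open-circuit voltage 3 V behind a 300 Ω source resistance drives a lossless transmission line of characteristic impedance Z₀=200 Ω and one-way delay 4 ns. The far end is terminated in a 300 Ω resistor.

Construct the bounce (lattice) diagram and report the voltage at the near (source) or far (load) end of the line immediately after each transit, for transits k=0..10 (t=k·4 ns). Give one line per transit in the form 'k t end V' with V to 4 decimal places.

Γ_L=0.200000, Γ_S=0.200000; launch V₁=3·200/500=1.200000
k=0 src: V=1.2000
k=1 load: inc=1.200000, refl=1.200000·0.200000=0.2400; V=0.000000+1.200000+0.240000=1.4400
k=2 src: inc=0.240000, refl=0.240000·0.200000=0.0480; V=1.200000+0.240000+0.048000=1.4880
k=3 load: inc=0.048000, refl=0.048000·0.200000=0.0096; V=1.440000+0.048000+0.009600=1.4976
k=4 src: inc=0.009600, refl=0.009600·0.200000=0.0019; V=1.488000+0.009600+0.001920=1.4995
k=5 load: inc=0.001920, refl=0.001920·0.200000=0.0004; V=1.497600+0.001920+0.000384=1.4999
k=6 src: inc=0.000384, refl=0.000384·0.200000=0.0001; V=1.499520+0.000384+0.000077=1.5000
k=7 load: inc=0.000077, refl=0.000077·0.200000=0.0000; V=1.499904+0.000077+0.000015=1.5000
k=8 src: inc=0.000015, refl=0.000015·0.200000=0.0000; V=1.499981+0.000015+0.000003=1.5000
k=9 load: inc=0.000003, refl=0.000003·0.200000=0.0000; V=1.499996+0.000003+0.000001=1.5000
k=10 src: inc=0.000001, refl=0.000001·0.200000=0.0000; V=1.499999+0.000001+0.000000=1.5000

0 0 source 1.2000
1 4 load 1.4400
2 8 source 1.4880
3 12 load 1.4976
4 16 source 1.4995
5 20 load 1.4999
6 24 source 1.5000
7 28 load 1.5000
8 32 source 1.5000
9 36 load 1.5000
10 40 source 1.5000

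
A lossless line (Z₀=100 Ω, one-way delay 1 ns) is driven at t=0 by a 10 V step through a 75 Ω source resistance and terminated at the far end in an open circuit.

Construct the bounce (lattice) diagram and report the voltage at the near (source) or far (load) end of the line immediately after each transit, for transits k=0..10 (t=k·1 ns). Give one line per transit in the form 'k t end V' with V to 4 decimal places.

0 0 source 5.7143
1 1 load 11.4286
2 2 source 10.6122
3 3 load 9.7959
4 4 source 9.9125
5 5 load 10.0292
6 6 source 10.0125
7 7 load 9.9958
8 8 source 9.9982
9 9 load 10.0006
10 10 source 10.0003

Γ_L=1.000000, Γ_S=-0.142857; launch V₁=10·100/175=5.714286
k=0 src: V=5.7143
k=1 load: inc=5.714286, refl=5.714286·1.000000=5.7143; V=0.000000+5.714286+5.714286=11.4286
k=2 src: inc=5.714286, refl=5.714286·-0.142857=-0.8163; V=5.714286+5.714286+-0.816327=10.6122
k=3 load: inc=-0.816327, refl=-0.816327·1.000000=-0.8163; V=11.428571+-0.816327+-0.816327=9.7959
k=4 src: inc=-0.816327, refl=-0.816327·-0.142857=0.1166; V=10.612245+-0.816327+0.116618=9.9125
k=5 load: inc=0.116618, refl=0.116618·1.000000=0.1166; V=9.795918+0.116618+0.116618=10.0292
k=6 src: inc=0.116618, refl=0.116618·-0.142857=-0.0167; V=9.912536+0.116618+-0.016660=10.0125
k=7 load: inc=-0.016660, refl=-0.016660·1.000000=-0.0167; V=10.029155+-0.016660+-0.016660=9.9958
k=8 src: inc=-0.016660, refl=-0.016660·-0.142857=0.0024; V=10.012495+-0.016660+0.002380=9.9982
k=9 load: inc=0.002380, refl=0.002380·1.000000=0.0024; V=9.995835+0.002380+0.002380=10.0006
k=10 src: inc=0.002380, refl=0.002380·-0.142857=-0.0003; V=9.998215+0.002380+-0.000340=10.0003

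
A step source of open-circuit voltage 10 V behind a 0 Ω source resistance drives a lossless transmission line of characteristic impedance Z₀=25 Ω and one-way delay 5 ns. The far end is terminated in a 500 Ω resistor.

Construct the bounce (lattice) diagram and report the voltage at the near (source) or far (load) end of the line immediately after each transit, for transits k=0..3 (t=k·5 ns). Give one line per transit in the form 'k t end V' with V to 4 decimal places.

Γ_L=0.904762, Γ_S=-1.000000; launch V₁=10·25/25=10.000000
k=0 src: V=10.0000
k=1 load: inc=10.000000, refl=10.000000·0.904762=9.0476; V=0.000000+10.000000+9.047619=19.0476
k=2 src: inc=9.047619, refl=9.047619·-1.000000=-9.0476; V=10.000000+9.047619+-9.047619=10.0000
k=3 load: inc=-9.047619, refl=-9.047619·0.904762=-8.1859; V=19.047619+-9.047619+-8.185941=1.8141

0 0 source 10.0000
1 5 load 19.0476
2 10 source 10.0000
3 15 load 1.8141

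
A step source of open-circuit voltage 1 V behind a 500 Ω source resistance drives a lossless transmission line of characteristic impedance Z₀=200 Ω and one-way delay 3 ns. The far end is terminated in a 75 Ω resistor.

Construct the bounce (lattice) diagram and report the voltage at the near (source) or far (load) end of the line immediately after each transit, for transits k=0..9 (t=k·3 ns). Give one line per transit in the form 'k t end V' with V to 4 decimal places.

0 0 source 0.2857
1 3 load 0.1558
2 6 source 0.1002
3 9 load 0.1255
4 12 source 0.1363
5 15 load 0.1314
6 18 source 0.1293
7 21 load 0.1302
8 24 source 0.1307
9 27 load 0.1305

Γ_L=-0.454545, Γ_S=0.428571; launch V₁=1·200/700=0.285714
k=0 src: V=0.2857
k=1 load: inc=0.285714, refl=0.285714·-0.454545=-0.1299; V=0.000000+0.285714+-0.129870=0.1558
k=2 src: inc=-0.129870, refl=-0.129870·0.428571=-0.0557; V=0.285714+-0.129870+-0.055659=0.1002
k=3 load: inc=-0.055659, refl=-0.055659·-0.454545=0.0253; V=0.155844+-0.055659+0.025299=0.1255
k=4 src: inc=0.025299, refl=0.025299·0.428571=0.0108; V=0.100186+0.025299+0.010843=0.1363
k=5 load: inc=0.010843, refl=0.010843·-0.454545=-0.0049; V=0.125485+0.010843+-0.004928=0.1314
k=6 src: inc=-0.004928, refl=-0.004928·0.428571=-0.0021; V=0.136327+-0.004928+-0.002112=0.1293
k=7 load: inc=-0.002112, refl=-0.002112·-0.454545=0.0010; V=0.131399+-0.002112+0.000960=0.1302
k=8 src: inc=0.000960, refl=0.000960·0.428571=0.0004; V=0.129287+0.000960+0.000411=0.1307
k=9 load: inc=0.000411, refl=0.000411·-0.454545=-0.0002; V=0.130247+0.000411+-0.000187=0.1305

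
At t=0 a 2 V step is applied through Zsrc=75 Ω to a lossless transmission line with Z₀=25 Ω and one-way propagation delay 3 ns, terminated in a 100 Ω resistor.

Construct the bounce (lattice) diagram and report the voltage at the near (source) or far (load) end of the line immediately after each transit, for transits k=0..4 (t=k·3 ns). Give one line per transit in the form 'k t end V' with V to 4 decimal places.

Γ_L=0.600000, Γ_S=0.500000; launch V₁=2·25/100=0.500000
k=0 src: V=0.5000
k=1 load: inc=0.500000, refl=0.500000·0.600000=0.3000; V=0.000000+0.500000+0.300000=0.8000
k=2 src: inc=0.300000, refl=0.300000·0.500000=0.1500; V=0.500000+0.300000+0.150000=0.9500
k=3 load: inc=0.150000, refl=0.150000·0.600000=0.0900; V=0.800000+0.150000+0.090000=1.0400
k=4 src: inc=0.090000, refl=0.090000·0.500000=0.0450; V=0.950000+0.090000+0.045000=1.0850

0 0 source 0.5000
1 3 load 0.8000
2 6 source 0.9500
3 9 load 1.0400
4 12 source 1.0850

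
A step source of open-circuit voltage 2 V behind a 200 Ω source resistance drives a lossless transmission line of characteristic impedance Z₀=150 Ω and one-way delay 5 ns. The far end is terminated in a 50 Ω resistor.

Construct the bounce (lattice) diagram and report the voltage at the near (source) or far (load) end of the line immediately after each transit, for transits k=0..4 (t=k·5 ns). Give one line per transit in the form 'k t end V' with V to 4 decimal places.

Γ_L=-0.500000, Γ_S=0.142857; launch V₁=2·150/350=0.857143
k=0 src: V=0.8571
k=1 load: inc=0.857143, refl=0.857143·-0.500000=-0.4286; V=0.000000+0.857143+-0.428571=0.4286
k=2 src: inc=-0.428571, refl=-0.428571·0.142857=-0.0612; V=0.857143+-0.428571+-0.061224=0.3673
k=3 load: inc=-0.061224, refl=-0.061224·-0.500000=0.0306; V=0.428571+-0.061224+0.030612=0.3980
k=4 src: inc=0.030612, refl=0.030612·0.142857=0.0044; V=0.367347+0.030612+0.004373=0.4023

0 0 source 0.8571
1 5 load 0.4286
2 10 source 0.3673
3 15 load 0.3980
4 20 source 0.4023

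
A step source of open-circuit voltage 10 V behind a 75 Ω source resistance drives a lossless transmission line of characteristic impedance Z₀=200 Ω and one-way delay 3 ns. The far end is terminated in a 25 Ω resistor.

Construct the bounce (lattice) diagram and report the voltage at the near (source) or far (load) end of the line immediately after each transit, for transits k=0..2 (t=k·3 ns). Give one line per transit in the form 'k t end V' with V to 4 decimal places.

0 0 source 7.2727
1 3 load 1.6162
2 6 source 4.1873

Γ_L=-0.777778, Γ_S=-0.454545; launch V₁=10·200/275=7.272727
k=0 src: V=7.2727
k=1 load: inc=7.272727, refl=7.272727·-0.777778=-5.6566; V=0.000000+7.272727+-5.656566=1.6162
k=2 src: inc=-5.656566, refl=-5.656566·-0.454545=2.5712; V=7.272727+-5.656566+2.571166=4.1873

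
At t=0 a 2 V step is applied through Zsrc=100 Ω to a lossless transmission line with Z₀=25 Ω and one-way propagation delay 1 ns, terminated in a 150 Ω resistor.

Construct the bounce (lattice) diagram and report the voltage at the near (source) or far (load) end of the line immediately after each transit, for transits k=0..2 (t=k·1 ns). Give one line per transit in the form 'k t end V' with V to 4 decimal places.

Γ_L=0.714286, Γ_S=0.600000; launch V₁=2·25/125=0.400000
k=0 src: V=0.4000
k=1 load: inc=0.400000, refl=0.400000·0.714286=0.2857; V=0.000000+0.400000+0.285714=0.6857
k=2 src: inc=0.285714, refl=0.285714·0.600000=0.1714; V=0.400000+0.285714+0.171429=0.8571

0 0 source 0.4000
1 1 load 0.6857
2 2 source 0.8571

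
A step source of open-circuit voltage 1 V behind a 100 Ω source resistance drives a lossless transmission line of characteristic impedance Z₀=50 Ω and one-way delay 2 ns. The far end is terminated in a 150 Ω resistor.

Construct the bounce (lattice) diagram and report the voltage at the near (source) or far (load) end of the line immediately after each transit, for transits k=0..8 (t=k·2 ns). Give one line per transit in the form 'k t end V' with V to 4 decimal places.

0 0 source 0.3333
1 2 load 0.5000
2 4 source 0.5556
3 6 load 0.5833
4 8 source 0.5926
5 10 load 0.5972
6 12 source 0.5988
7 14 load 0.5995
8 16 source 0.5998

Γ_L=0.500000, Γ_S=0.333333; launch V₁=1·50/150=0.333333
k=0 src: V=0.3333
k=1 load: inc=0.333333, refl=0.333333·0.500000=0.1667; V=0.000000+0.333333+0.166667=0.5000
k=2 src: inc=0.166667, refl=0.166667·0.333333=0.0556; V=0.333333+0.166667+0.055556=0.5556
k=3 load: inc=0.055556, refl=0.055556·0.500000=0.0278; V=0.500000+0.055556+0.027778=0.5833
k=4 src: inc=0.027778, refl=0.027778·0.333333=0.0093; V=0.555556+0.027778+0.009259=0.5926
k=5 load: inc=0.009259, refl=0.009259·0.500000=0.0046; V=0.583333+0.009259+0.004630=0.5972
k=6 src: inc=0.004630, refl=0.004630·0.333333=0.0015; V=0.592593+0.004630+0.001543=0.5988
k=7 load: inc=0.001543, refl=0.001543·0.500000=0.0008; V=0.597222+0.001543+0.000772=0.5995
k=8 src: inc=0.000772, refl=0.000772·0.333333=0.0003; V=0.598765+0.000772+0.000257=0.5998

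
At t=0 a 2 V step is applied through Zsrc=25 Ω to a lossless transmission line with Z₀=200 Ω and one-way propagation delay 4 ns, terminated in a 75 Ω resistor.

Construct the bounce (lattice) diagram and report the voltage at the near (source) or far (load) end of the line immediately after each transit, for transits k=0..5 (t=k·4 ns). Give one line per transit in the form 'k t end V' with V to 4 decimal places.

Γ_L=-0.454545, Γ_S=-0.777778; launch V₁=2·200/225=1.777778
k=0 src: V=1.7778
k=1 load: inc=1.777778, refl=1.777778·-0.454545=-0.8081; V=0.000000+1.777778+-0.808081=0.9697
k=2 src: inc=-0.808081, refl=-0.808081·-0.777778=0.6285; V=1.777778+-0.808081+0.628507=1.5982
k=3 load: inc=0.628507, refl=0.628507·-0.454545=-0.2857; V=0.969697+0.628507+-0.285685=1.3125
k=4 src: inc=-0.285685, refl=-0.285685·-0.777778=0.2222; V=1.598204+-0.285685+0.222200=1.5347
k=5 load: inc=0.222200, refl=0.222200·-0.454545=-0.1010; V=1.312519+0.222200+-0.101000=1.4337

0 0 source 1.7778
1 4 load 0.9697
2 8 source 1.5982
3 12 load 1.3125
4 16 source 1.5347
5 20 load 1.4337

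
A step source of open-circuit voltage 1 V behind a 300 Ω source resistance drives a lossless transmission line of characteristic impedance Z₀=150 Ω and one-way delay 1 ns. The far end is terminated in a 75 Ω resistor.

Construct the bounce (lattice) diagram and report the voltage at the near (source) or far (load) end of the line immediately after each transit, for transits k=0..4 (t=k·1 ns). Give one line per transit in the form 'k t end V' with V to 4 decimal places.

Γ_L=-0.333333, Γ_S=0.333333; launch V₁=1·150/450=0.333333
k=0 src: V=0.3333
k=1 load: inc=0.333333, refl=0.333333·-0.333333=-0.1111; V=0.000000+0.333333+-0.111111=0.2222
k=2 src: inc=-0.111111, refl=-0.111111·0.333333=-0.0370; V=0.333333+-0.111111+-0.037037=0.1852
k=3 load: inc=-0.037037, refl=-0.037037·-0.333333=0.0123; V=0.222222+-0.037037+0.012346=0.1975
k=4 src: inc=0.012346, refl=0.012346·0.333333=0.0041; V=0.185185+0.012346+0.004115=0.2016

0 0 source 0.3333
1 1 load 0.2222
2 2 source 0.1852
3 3 load 0.1975
4 4 source 0.2016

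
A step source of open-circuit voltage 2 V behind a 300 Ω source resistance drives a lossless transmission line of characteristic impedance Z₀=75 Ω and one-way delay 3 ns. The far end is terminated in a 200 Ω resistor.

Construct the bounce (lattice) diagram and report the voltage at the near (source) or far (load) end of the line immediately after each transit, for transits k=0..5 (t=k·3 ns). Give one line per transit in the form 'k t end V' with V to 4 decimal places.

Γ_L=0.454545, Γ_S=0.600000; launch V₁=2·75/375=0.400000
k=0 src: V=0.4000
k=1 load: inc=0.400000, refl=0.400000·0.454545=0.1818; V=0.000000+0.400000+0.181818=0.5818
k=2 src: inc=0.181818, refl=0.181818·0.600000=0.1091; V=0.400000+0.181818+0.109091=0.6909
k=3 load: inc=0.109091, refl=0.109091·0.454545=0.0496; V=0.581818+0.109091+0.049587=0.7405
k=4 src: inc=0.049587, refl=0.049587·0.600000=0.0298; V=0.690909+0.049587+0.029752=0.7702
k=5 load: inc=0.029752, refl=0.029752·0.454545=0.0135; V=0.740496+0.029752+0.013524=0.7838

0 0 source 0.4000
1 3 load 0.5818
2 6 source 0.6909
3 9 load 0.7405
4 12 source 0.7702
5 15 load 0.7838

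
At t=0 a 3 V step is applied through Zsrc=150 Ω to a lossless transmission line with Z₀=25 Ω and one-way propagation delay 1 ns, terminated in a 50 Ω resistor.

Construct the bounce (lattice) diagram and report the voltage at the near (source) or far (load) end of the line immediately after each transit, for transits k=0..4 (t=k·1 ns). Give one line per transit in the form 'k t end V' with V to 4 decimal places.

Γ_L=0.333333, Γ_S=0.714286; launch V₁=3·25/175=0.428571
k=0 src: V=0.4286
k=1 load: inc=0.428571, refl=0.428571·0.333333=0.1429; V=0.000000+0.428571+0.142857=0.5714
k=2 src: inc=0.142857, refl=0.142857·0.714286=0.1020; V=0.428571+0.142857+0.102041=0.6735
k=3 load: inc=0.102041, refl=0.102041·0.333333=0.0340; V=0.571429+0.102041+0.034014=0.7075
k=4 src: inc=0.034014, refl=0.034014·0.714286=0.0243; V=0.673469+0.034014+0.024295=0.7318

0 0 source 0.4286
1 1 load 0.5714
2 2 source 0.6735
3 3 load 0.7075
4 4 source 0.7318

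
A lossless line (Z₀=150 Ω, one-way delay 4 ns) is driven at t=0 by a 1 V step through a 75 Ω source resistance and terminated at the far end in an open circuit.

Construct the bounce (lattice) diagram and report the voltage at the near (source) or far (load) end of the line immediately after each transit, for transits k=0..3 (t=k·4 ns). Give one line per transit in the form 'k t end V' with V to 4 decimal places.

Γ_L=1.000000, Γ_S=-0.333333; launch V₁=1·150/225=0.666667
k=0 src: V=0.6667
k=1 load: inc=0.666667, refl=0.666667·1.000000=0.6667; V=0.000000+0.666667+0.666667=1.3333
k=2 src: inc=0.666667, refl=0.666667·-0.333333=-0.2222; V=0.666667+0.666667+-0.222222=1.1111
k=3 load: inc=-0.222222, refl=-0.222222·1.000000=-0.2222; V=1.333333+-0.222222+-0.222222=0.8889

0 0 source 0.6667
1 4 load 1.3333
2 8 source 1.1111
3 12 load 0.8889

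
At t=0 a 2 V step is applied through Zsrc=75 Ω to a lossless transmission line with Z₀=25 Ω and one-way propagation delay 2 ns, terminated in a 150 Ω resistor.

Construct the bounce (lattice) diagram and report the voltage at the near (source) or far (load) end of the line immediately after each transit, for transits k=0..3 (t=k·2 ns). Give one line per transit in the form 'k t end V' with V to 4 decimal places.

Γ_L=0.714286, Γ_S=0.500000; launch V₁=2·25/100=0.500000
k=0 src: V=0.5000
k=1 load: inc=0.500000, refl=0.500000·0.714286=0.3571; V=0.000000+0.500000+0.357143=0.8571
k=2 src: inc=0.357143, refl=0.357143·0.500000=0.1786; V=0.500000+0.357143+0.178571=1.0357
k=3 load: inc=0.178571, refl=0.178571·0.714286=0.1276; V=0.857143+0.178571+0.127551=1.1633

0 0 source 0.5000
1 2 load 0.8571
2 4 source 1.0357
3 6 load 1.1633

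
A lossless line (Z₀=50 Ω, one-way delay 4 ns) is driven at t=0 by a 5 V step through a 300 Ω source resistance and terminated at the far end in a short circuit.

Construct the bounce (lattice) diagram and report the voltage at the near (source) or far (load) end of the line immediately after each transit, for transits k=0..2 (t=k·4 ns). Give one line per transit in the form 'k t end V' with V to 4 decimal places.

Γ_L=-1.000000, Γ_S=0.714286; launch V₁=5·50/350=0.714286
k=0 src: V=0.7143
k=1 load: inc=0.714286, refl=0.714286·-1.000000=-0.7143; V=0.000000+0.714286+-0.714286=0.0000
k=2 src: inc=-0.714286, refl=-0.714286·0.714286=-0.5102; V=0.714286+-0.714286+-0.510204=-0.5102

0 0 source 0.7143
1 4 load 0.0000
2 8 source -0.5102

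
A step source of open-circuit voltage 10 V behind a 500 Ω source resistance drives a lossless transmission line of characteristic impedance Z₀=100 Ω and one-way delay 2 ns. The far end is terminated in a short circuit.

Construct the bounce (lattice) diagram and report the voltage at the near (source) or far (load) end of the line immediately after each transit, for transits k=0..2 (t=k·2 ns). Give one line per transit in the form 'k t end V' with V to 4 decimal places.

Γ_L=-1.000000, Γ_S=0.666667; launch V₁=10·100/600=1.666667
k=0 src: V=1.6667
k=1 load: inc=1.666667, refl=1.666667·-1.000000=-1.6667; V=0.000000+1.666667+-1.666667=0.0000
k=2 src: inc=-1.666667, refl=-1.666667·0.666667=-1.1111; V=1.666667+-1.666667+-1.111111=-1.1111

0 0 source 1.6667
1 2 load 0.0000
2 4 source -1.1111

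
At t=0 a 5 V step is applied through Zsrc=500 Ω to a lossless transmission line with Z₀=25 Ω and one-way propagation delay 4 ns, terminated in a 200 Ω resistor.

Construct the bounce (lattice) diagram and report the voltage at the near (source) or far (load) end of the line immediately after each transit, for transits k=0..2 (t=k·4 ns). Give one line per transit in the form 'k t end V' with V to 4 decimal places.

Γ_L=0.777778, Γ_S=0.904762; launch V₁=5·25/525=0.238095
k=0 src: V=0.2381
k=1 load: inc=0.238095, refl=0.238095·0.777778=0.1852; V=0.000000+0.238095+0.185185=0.4233
k=2 src: inc=0.185185, refl=0.185185·0.904762=0.1675; V=0.238095+0.185185+0.167549=0.5908

0 0 source 0.2381
1 4 load 0.4233
2 8 source 0.5908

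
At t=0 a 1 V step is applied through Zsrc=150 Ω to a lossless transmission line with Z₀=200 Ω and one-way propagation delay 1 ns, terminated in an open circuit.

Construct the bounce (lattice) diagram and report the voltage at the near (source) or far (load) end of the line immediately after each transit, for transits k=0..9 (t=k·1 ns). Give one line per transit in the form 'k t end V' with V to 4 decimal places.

0 0 source 0.5714
1 1 load 1.1429
2 2 source 1.0612
3 3 load 0.9796
4 4 source 0.9913
5 5 load 1.0029
6 6 source 1.0012
7 7 load 0.9996
8 8 source 0.9998
9 9 load 1.0001

Γ_L=1.000000, Γ_S=-0.142857; launch V₁=1·200/350=0.571429
k=0 src: V=0.5714
k=1 load: inc=0.571429, refl=0.571429·1.000000=0.5714; V=0.000000+0.571429+0.571429=1.1429
k=2 src: inc=0.571429, refl=0.571429·-0.142857=-0.0816; V=0.571429+0.571429+-0.081633=1.0612
k=3 load: inc=-0.081633, refl=-0.081633·1.000000=-0.0816; V=1.142857+-0.081633+-0.081633=0.9796
k=4 src: inc=-0.081633, refl=-0.081633·-0.142857=0.0117; V=1.061224+-0.081633+0.011662=0.9913
k=5 load: inc=0.011662, refl=0.011662·1.000000=0.0117; V=0.979592+0.011662+0.011662=1.0029
k=6 src: inc=0.011662, refl=0.011662·-0.142857=-0.0017; V=0.991254+0.011662+-0.001666=1.0012
k=7 load: inc=-0.001666, refl=-0.001666·1.000000=-0.0017; V=1.002915+-0.001666+-0.001666=0.9996
k=8 src: inc=-0.001666, refl=-0.001666·-0.142857=0.0002; V=1.001249+-0.001666+0.000238=0.9998
k=9 load: inc=0.000238, refl=0.000238·1.000000=0.0002; V=0.999584+0.000238+0.000238=1.0001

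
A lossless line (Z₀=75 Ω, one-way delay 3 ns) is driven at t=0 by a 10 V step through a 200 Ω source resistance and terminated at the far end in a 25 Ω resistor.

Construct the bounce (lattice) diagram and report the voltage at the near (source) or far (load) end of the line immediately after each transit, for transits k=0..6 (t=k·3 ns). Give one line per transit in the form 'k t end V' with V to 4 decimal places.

Γ_L=-0.500000, Γ_S=0.454545; launch V₁=10·75/275=2.727273
k=0 src: V=2.7273
k=1 load: inc=2.727273, refl=2.727273·-0.500000=-1.3636; V=0.000000+2.727273+-1.363636=1.3636
k=2 src: inc=-1.363636, refl=-1.363636·0.454545=-0.6198; V=2.727273+-1.363636+-0.619835=0.7438
k=3 load: inc=-0.619835, refl=-0.619835·-0.500000=0.3099; V=1.363636+-0.619835+0.309917=1.0537
k=4 src: inc=0.309917, refl=0.309917·0.454545=0.1409; V=0.743802+0.309917+0.140872=1.1946
k=5 load: inc=0.140872, refl=0.140872·-0.500000=-0.0704; V=1.053719+0.140872+-0.070436=1.1242
k=6 src: inc=-0.070436, refl=-0.070436·0.454545=-0.0320; V=1.194591+-0.070436+-0.032016=1.0921

0 0 source 2.7273
1 3 load 1.3636
2 6 source 0.7438
3 9 load 1.0537
4 12 source 1.1946
5 15 load 1.1242
6 18 source 1.0921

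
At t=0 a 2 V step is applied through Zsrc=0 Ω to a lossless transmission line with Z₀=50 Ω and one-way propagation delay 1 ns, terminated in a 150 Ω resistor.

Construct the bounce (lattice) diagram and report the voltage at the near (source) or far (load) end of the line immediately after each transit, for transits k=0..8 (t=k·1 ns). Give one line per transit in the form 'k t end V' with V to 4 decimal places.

0 0 source 2.0000
1 1 load 3.0000
2 2 source 2.0000
3 3 load 1.5000
4 4 source 2.0000
5 5 load 2.2500
6 6 source 2.0000
7 7 load 1.8750
8 8 source 2.0000

Γ_L=0.500000, Γ_S=-1.000000; launch V₁=2·50/50=2.000000
k=0 src: V=2.0000
k=1 load: inc=2.000000, refl=2.000000·0.500000=1.0000; V=0.000000+2.000000+1.000000=3.0000
k=2 src: inc=1.000000, refl=1.000000·-1.000000=-1.0000; V=2.000000+1.000000+-1.000000=2.0000
k=3 load: inc=-1.000000, refl=-1.000000·0.500000=-0.5000; V=3.000000+-1.000000+-0.500000=1.5000
k=4 src: inc=-0.500000, refl=-0.500000·-1.000000=0.5000; V=2.000000+-0.500000+0.500000=2.0000
k=5 load: inc=0.500000, refl=0.500000·0.500000=0.2500; V=1.500000+0.500000+0.250000=2.2500
k=6 src: inc=0.250000, refl=0.250000·-1.000000=-0.2500; V=2.000000+0.250000+-0.250000=2.0000
k=7 load: inc=-0.250000, refl=-0.250000·0.500000=-0.1250; V=2.250000+-0.250000+-0.125000=1.8750
k=8 src: inc=-0.125000, refl=-0.125000·-1.000000=0.1250; V=2.000000+-0.125000+0.125000=2.0000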